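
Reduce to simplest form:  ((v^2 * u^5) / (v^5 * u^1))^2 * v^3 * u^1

Inside the bracket: (v^-3) * u^4
Raise to the power 2: (v^-6) * u^8
Multiply by v^3 * u^1: add exponents.

u^9/v^3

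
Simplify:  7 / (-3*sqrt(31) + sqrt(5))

(-21*sqrt(31) - 7*sqrt(5))/274

Multiply numerator and denominator by sqrt(5) + 3*sqrt(31).
Denominator becomes -274; numerator becomes 7*sqrt(5) + 21*sqrt(31).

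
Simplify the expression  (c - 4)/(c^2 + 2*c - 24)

1/(c + 6)

Factor: c^2 + 2*c - 24 = (c + 6)*(c - 4)
Cancel the common factor (c - 4).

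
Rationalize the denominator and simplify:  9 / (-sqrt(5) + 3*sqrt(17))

Multiply numerator and denominator by sqrt(5) + 3*sqrt(17).
Denominator becomes 148; numerator becomes 9*sqrt(5) + 27*sqrt(17).

(9*sqrt(5) + 27*sqrt(17))/148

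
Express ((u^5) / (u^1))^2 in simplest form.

u^8

Inside the bracket: u^4
Raise to the power 2: u^8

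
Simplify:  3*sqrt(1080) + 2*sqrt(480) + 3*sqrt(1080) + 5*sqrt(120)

3*sqrt(1080) = 18*sqrt(30); 2*sqrt(480) = 8*sqrt(30); 3*sqrt(1080) = 18*sqrt(30); 5*sqrt(120) = 10*sqrt(30)
Combine: (18 + 8 + 18 + 10)·sqrt(30) = 54*sqrt(30)

54*sqrt(30)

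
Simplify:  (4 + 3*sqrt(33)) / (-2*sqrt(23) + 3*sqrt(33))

Multiply numerator and denominator by 2*sqrt(23) + 3*sqrt(33).
Denominator becomes 205; numerator becomes 8*sqrt(23) + 12*sqrt(33) + 6*sqrt(759) + 297.

(8*sqrt(23) + 12*sqrt(33) + 6*sqrt(759) + 297)/205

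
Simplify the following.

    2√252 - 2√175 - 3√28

-4*√7

2√252 = 12*√7; 2√175 = 10*√7; 3√28 = 6*√7
Combine: (12 - 10 - 6)·√7 = -4*√7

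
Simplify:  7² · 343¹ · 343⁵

7² = 7^2; 343¹ = 7^3; 343⁵ = 7^15
Combine exponents: 7^20

7^20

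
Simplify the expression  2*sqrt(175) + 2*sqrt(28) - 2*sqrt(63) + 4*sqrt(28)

2*sqrt(175) = 10*sqrt(7); 2*sqrt(28) = 4*sqrt(7); 2*sqrt(63) = 6*sqrt(7); 4*sqrt(28) = 8*sqrt(7)
Combine: (10 + 4 - 6 + 8)·sqrt(7) = 16*sqrt(7)

16*sqrt(7)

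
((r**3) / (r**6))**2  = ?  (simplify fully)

r**(-6)

Inside the bracket: (r**-3)
Raise to the power 2: (r**-6)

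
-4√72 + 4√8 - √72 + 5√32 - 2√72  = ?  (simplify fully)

-14*√2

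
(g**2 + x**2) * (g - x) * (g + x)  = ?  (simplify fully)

Pair the conjugate factors: (g+x)(g-x) = g**2 - x**2, then repeat with the next factor.

g**4 - x**4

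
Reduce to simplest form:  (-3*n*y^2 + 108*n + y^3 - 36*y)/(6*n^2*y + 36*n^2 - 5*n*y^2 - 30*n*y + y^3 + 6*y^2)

Factor: -3*n*y^2 + 108*n + y^3 - 36*y = (y + 6)*(-3*n + y)*(y - 6);  6*n^2*y + 36*n^2 - 5*n*y^2 - 30*n*y + y^3 + 6*y^2 = (y + 6)*(-3*n + y)*(-2*n + y)
Cancel the common factors (y + 6), (-3*n + y).

(y - 6)/(-2*n + y)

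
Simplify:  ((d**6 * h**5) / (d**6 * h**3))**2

h**4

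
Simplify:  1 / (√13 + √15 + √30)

Group as (√13 + √15) + √30; multiply by (√13 + √15) - √30, then rationalise the remaining surd.

(-15*√26 - √30 + 14*√15 + 16*√13)/388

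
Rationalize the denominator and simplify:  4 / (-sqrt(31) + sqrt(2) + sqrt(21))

(4*sqrt(31) + 6*sqrt(21) + 25*sqrt(2) + sqrt(1302))/13

Group as (sqrt(2) + sqrt(21)) - sqrt(31); multiply by (sqrt(2) + sqrt(21)) + sqrt(31), then rationalise the remaining surd.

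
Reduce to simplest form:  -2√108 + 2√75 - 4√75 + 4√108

2√108 = 12*√3; 2√75 = 10*√3; 4√75 = 20*√3; 4√108 = 24*√3
Combine: (-12 + 10 - 20 + 24)·√3 = 2*√3

2*√3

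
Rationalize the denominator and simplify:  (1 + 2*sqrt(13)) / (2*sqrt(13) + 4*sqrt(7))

Multiply numerator and denominator by -4*sqrt(7) + 2*sqrt(13).
Denominator becomes -60; numerator becomes -8*sqrt(91) - 4*sqrt(7) + 2*sqrt(13) + 52.

(-26 - sqrt(13) + 2*sqrt(7) + 4*sqrt(91))/30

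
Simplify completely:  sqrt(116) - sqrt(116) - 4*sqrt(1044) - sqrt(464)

sqrt(116) = 2*sqrt(29); sqrt(116) = 2*sqrt(29); 4*sqrt(1044) = 24*sqrt(29); sqrt(464) = 4*sqrt(29)
Combine: (2 - 2 - 24 - 4)·sqrt(29) = -28*sqrt(29)

-28*sqrt(29)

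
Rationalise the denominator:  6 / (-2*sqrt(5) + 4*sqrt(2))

Multiply numerator and denominator by 2*sqrt(5) + 4*sqrt(2).
Denominator becomes 12; numerator becomes 12*sqrt(5) + 24*sqrt(2).

sqrt(5) + 2*sqrt(2)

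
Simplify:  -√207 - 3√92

-9*√23

√207 = 3*√23; 3√92 = 6*√23
Combine: (-3 - 6)·√23 = -9*√23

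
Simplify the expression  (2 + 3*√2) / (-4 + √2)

-√2 - 1

Multiply numerator and denominator by -4 - √2.
Denominator becomes 14; numerator becomes -14*√2 - 14.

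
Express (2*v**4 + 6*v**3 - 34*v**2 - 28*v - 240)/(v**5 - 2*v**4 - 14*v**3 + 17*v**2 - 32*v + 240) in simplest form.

Factor: 2*v**4 + 6*v**3 - 34*v**2 - 28*v - 240 = 2*(v + 6)*(v**2 + v + 5)*(v - 4);  v**5 - 2*v**4 - 14*v**3 + 17*v**2 - 32*v + 240 = (v - 4)*(v**2 + v + 5)*(v - 3)*(v + 4)
Cancel the common factors (v**2 + v + 5), (v - 4).

(2*v + 12)/(v**2 + v - 12)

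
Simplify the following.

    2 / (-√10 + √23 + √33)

(-23*√10 + 10*√23 + √7590)/230

Group as (√23 + √33) - √10; multiply by (√23 + √33) + √10, then rationalise the remaining surd.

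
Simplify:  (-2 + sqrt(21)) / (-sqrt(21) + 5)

(11 + 3*sqrt(21))/4

Multiply numerator and denominator by sqrt(21) + 5.
Denominator becomes 4; numerator becomes 11 + 3*sqrt(21).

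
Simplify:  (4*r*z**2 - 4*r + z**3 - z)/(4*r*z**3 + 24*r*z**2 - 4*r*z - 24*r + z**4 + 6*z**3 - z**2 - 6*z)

1/(z + 6)

Factor: 4*r*z**2 - 4*r + z**3 - z = (4*r + z)*(z + 1)*(z - 1);  4*r*z**3 + 24*r*z**2 - 4*r*z - 24*r + z**4 + 6*z**3 - z**2 - 6*z = (z + 6)*(z - 1)*(z + 1)*(4*r + z)
Cancel the common factors (4*r + z), (z - 1), (z + 1).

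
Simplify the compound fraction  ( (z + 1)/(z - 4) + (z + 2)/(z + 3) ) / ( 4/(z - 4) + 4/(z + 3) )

Numerator: (z + 1)/(z - 4) + (z + 2)/(z + 3) = (2*z**2 + 2*z - 5)/(z**2 - z - 12)
Denominator: 4/(z - 4) + 4/(z + 3) = (8*z - 4)/(z**2 - z - 12)
Divide: ((2*z**2 + 2*z - 5)/(z**2 - z - 12)) · ((z**2 - z - 12)/(8*z - 4)) = (2*z**2 + 2*z - 5)/(8*z - 4)

(2*z**2 + 2*z - 5)/(8*z - 4)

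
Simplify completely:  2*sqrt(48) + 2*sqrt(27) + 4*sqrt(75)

34*sqrt(3)

2*sqrt(48) = 8*sqrt(3); 2*sqrt(27) = 6*sqrt(3); 4*sqrt(75) = 20*sqrt(3)
Combine: (8 + 6 + 20)·sqrt(3) = 34*sqrt(3)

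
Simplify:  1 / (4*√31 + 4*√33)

(-√31 + √33)/8

Multiply numerator and denominator by -4*√31 + 4*√33.
Denominator becomes 32; numerator becomes -4*√31 + 4*√33.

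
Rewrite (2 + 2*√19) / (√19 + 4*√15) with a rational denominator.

Multiply numerator and denominator by -4*√15 + √19.
Denominator becomes -221; numerator becomes -8*√285 - 8*√15 + 2*√19 + 38.

(-38 - 2*√19 + 8*√15 + 8*√285)/221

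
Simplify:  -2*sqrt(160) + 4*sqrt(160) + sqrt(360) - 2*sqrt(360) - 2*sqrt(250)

-8*sqrt(10)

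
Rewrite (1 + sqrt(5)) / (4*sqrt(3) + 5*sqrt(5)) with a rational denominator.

Multiply numerator and denominator by -4*sqrt(3) + 5*sqrt(5).
Denominator becomes 77; numerator becomes -4*sqrt(15) - 4*sqrt(3) + 5*sqrt(5) + 25.

(-4*sqrt(15) - 4*sqrt(3) + 5*sqrt(5) + 25)/77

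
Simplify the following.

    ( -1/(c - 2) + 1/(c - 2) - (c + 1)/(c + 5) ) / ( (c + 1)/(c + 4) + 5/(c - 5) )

Numerator: -1/(c - 2) + 1/(c - 2) - (c + 1)/(c + 5) = (-c - 1)/(c + 5)
Denominator: (c + 1)/(c + 4) + 5/(c - 5) = (c^2 + c + 15)/(c^2 - c - 20)
Divide: ((-c - 1)/(c + 5)) · ((c^2 - c - 20)/(c^2 + c + 15)) = (-c^3 + 21*c + 20)/(c^3 + 6*c^2 + 20*c + 75)

(-c^3 + 21*c + 20)/(c^3 + 6*c^2 + 20*c + 75)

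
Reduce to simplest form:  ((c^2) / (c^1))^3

Inside the bracket: c^1
Raise to the power 3: c^3

c^3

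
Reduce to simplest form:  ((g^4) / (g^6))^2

Inside the bracket: (g^-2)
Raise to the power 2: (g^-4)

g^(-4)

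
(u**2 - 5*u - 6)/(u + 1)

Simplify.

Factor: u**2 - 5*u - 6 = (u + 1)*(u - 6)
Cancel the common factor (u + 1).

u - 6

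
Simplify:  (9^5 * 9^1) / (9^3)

9^5 = 3^10; 9^1 = 3^2; 9^3 = 3^6
Combine exponents: 3^6

3^6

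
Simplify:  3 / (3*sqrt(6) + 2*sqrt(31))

Multiply numerator and denominator by -2*sqrt(31) + 3*sqrt(6).
Denominator becomes -70; numerator becomes -6*sqrt(31) + 9*sqrt(6).

(-9*sqrt(6) + 6*sqrt(31))/70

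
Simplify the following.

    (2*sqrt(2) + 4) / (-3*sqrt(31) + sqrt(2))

Multiply numerator and denominator by sqrt(2) + 3*sqrt(31).
Denominator becomes -277; numerator becomes 4 + 4*sqrt(2) + 6*sqrt(62) + 12*sqrt(31).

(-12*sqrt(31) - 6*sqrt(62) - 4*sqrt(2) - 4)/277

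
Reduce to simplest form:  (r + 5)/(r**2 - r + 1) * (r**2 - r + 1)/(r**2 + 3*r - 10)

Factor: r**2 + 3*r - 10 = (r - 2)*(r + 5)
Cancel the common factors (r**2 - r + 1), (r + 5).

1/(r - 2)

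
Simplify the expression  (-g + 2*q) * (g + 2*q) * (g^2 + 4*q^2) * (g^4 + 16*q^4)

((2*q)+g)((2*q)-g) = -g^2 + 4*q^2; continue pairing.

-g^8 + 256*q^8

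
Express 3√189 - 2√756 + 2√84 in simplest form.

3√189 = 9*√21; 2√756 = 12*√21; 2√84 = 4*√21
Combine: (9 - 12 + 4)·√21 = √21

√21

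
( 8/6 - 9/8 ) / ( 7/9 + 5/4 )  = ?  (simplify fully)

15/146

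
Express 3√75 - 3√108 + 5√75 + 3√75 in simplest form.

3√75 = 15*√3; 3√108 = 18*√3; 5√75 = 25*√3; 3√75 = 15*√3
Combine: (15 - 18 + 25 + 15)·√3 = 37*√3

37*√3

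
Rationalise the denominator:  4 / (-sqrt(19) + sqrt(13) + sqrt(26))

Group as (sqrt(13) + sqrt(26)) - sqrt(19); multiply by (sqrt(13) + sqrt(26)) + sqrt(19), then rationalise the remaining surd.

(-10*sqrt(19) + 3*sqrt(26) + 16*sqrt(13) + 13*sqrt(38))/119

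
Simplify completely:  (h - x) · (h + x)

Telescope via difference of squares: (h+x)(h-x) = h² - x².

h² - x²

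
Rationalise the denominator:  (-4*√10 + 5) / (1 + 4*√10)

Multiply numerator and denominator by -4*√10 + 1.
Denominator becomes -159; numerator becomes -24*√10 + 165.

(-55 + 8*√10)/53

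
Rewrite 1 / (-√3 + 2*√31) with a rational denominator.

(√3 + 2*√31)/121

Multiply numerator and denominator by √3 + 2*√31.
Denominator becomes 121; numerator becomes √3 + 2*√31.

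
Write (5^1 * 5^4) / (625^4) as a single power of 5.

5^1 = 5^1; 5^4 = 5^4; 625^4 = 5^16
Combine exponents: 5^(-11)

5^(-11)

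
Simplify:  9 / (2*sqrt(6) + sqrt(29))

Multiply numerator and denominator by -sqrt(29) + 2*sqrt(6).
Denominator becomes -5; numerator becomes -9*sqrt(29) + 18*sqrt(6).

(-18*sqrt(6) + 9*sqrt(29))/5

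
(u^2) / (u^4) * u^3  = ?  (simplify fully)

Quotient: (u^-2)
Multiply by u^3: add exponents.

u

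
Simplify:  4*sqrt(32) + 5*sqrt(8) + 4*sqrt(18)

4*sqrt(32) = 16*sqrt(2); 5*sqrt(8) = 10*sqrt(2); 4*sqrt(18) = 12*sqrt(2)
Combine: (16 + 10 + 12)·sqrt(2) = 38*sqrt(2)

38*sqrt(2)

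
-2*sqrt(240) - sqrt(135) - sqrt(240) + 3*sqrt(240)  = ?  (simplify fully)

-3*sqrt(15)

2*sqrt(240) = 8*sqrt(15); sqrt(135) = 3*sqrt(15); sqrt(240) = 4*sqrt(15); 3*sqrt(240) = 12*sqrt(15)
Combine: (-8 - 3 - 4 + 12)·sqrt(15) = -3*sqrt(15)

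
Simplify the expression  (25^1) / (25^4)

25^1 = 5^2; 25^4 = 5^8
Combine exponents: 5^(-6)

5^(-6)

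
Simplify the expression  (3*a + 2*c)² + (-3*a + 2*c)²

Binomially expand both and collect terms in (2*c), (3*a).

18*a² + 8*c²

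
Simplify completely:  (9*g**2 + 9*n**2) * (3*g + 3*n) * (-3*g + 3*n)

-81*g**4 + 81*n**4

Telescope via difference of squares: ((3*n)+(3*g))((3*n)-(3*g)) = -9*g**2 + 9*n**2, then repeat with the next factor.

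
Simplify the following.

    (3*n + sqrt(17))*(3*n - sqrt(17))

Difference of squares with P = 3*n, Q = sqrt(17).

9*n**2 - 17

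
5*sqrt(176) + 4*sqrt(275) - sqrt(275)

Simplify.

35*sqrt(11)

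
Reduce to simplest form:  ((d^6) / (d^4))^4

Inside the bracket: d^2
Raise to the power 4: d^8

d^8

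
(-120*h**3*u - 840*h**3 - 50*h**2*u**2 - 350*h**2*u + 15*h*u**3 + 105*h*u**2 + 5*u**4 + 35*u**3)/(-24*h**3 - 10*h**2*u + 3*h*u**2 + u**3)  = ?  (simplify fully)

Factor: -120*h**3*u - 840*h**3 - 50*h**2*u**2 - 350*h**2*u + 15*h*u**3 + 105*h*u**2 + 5*u**4 + 35*u**3 = 5*(u + 7)*(4*h + u)*(2*h + u)*(-3*h + u);  -24*h**3 - 10*h**2*u + 3*h*u**2 + u**3 = (-3*h + u)*(2*h + u)*(4*h + u)
Cancel the common factors (-3*h + u), (2*h + u), (4*h + u).

5*u + 35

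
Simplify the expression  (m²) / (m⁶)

m^(-4)

Quotient: (m^-4)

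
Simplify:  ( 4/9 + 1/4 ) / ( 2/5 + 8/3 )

125/552

Numerator: 4/9 + 1/4 = 25/36
Denominator: 2/5 + 8/3 = 46/15
Divide: (25/36) · (15/46) = 125/552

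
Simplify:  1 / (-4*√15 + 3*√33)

(4*√15 + 3*√33)/57

Multiply numerator and denominator by 4*√15 + 3*√33.
Denominator becomes 57; numerator becomes 4*√15 + 3*√33.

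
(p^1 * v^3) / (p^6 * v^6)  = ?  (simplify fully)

1/(p^5*v^3)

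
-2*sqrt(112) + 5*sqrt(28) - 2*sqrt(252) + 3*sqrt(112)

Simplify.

2*sqrt(7)

2*sqrt(112) = 8*sqrt(7); 5*sqrt(28) = 10*sqrt(7); 2*sqrt(252) = 12*sqrt(7); 3*sqrt(112) = 12*sqrt(7)
Combine: (-8 + 10 - 12 + 12)·sqrt(7) = 2*sqrt(7)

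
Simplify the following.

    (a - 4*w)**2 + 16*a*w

(a + 4*w)**2

Expand the square and combine the 16*a*w term.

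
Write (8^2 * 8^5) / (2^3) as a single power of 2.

2^18

8^2 = 2^6; 8^5 = 2^15; 2^3 = 2^3
Combine exponents: 2^18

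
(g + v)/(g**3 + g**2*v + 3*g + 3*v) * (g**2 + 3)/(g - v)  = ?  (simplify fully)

Factor: g**3 + g**2*v + 3*g + 3*v = (g + v)*(g**2 + 3)
Cancel the common factors (g**2 + 3), (g + v).

-1/(-g + v)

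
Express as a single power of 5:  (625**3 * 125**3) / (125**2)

625**3 = 5**12; 125**3 = 5**9; 125**2 = 5**6
Combine exponents: 5**15

5**15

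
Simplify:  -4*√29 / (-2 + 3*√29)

(-348 - 8*√29)/257

Multiply numerator and denominator by -3*√29 - 2.
Denominator becomes -257; numerator becomes 8*√29 + 348.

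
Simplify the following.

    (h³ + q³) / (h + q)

h² - h*q + q²

h^3 + q^3 = (h + q)(h² - h*q + q²).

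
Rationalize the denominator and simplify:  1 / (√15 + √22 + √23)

Group as (√15 + √22) + √23; multiply by (√15 + √22) - √23, then rationalise the remaining surd.

(-√7590 + 7*√23 + 8*√22 + 15*√15)/562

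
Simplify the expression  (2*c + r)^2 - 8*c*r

(2*c - r)^2

Expanding gives 4*c^2 - 4*c*r + r^2, a perfect square.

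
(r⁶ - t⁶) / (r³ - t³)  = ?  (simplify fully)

r³ + t³

Factor r^6 - t^6 and cancel (r³ - t³).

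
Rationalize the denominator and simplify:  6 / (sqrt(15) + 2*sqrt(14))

(-6*sqrt(15) + 12*sqrt(14))/41

Multiply numerator and denominator by -2*sqrt(14) + sqrt(15).
Denominator becomes -41; numerator becomes -12*sqrt(14) + 6*sqrt(15).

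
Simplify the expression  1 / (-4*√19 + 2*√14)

(-2*√19 - √14)/124

Multiply numerator and denominator by 2*√14 + 4*√19.
Denominator becomes -248; numerator becomes 2*√14 + 4*√19.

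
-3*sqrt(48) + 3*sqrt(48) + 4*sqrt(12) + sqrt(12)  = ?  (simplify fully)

3*sqrt(48) = 12*sqrt(3); 3*sqrt(48) = 12*sqrt(3); 4*sqrt(12) = 8*sqrt(3); sqrt(12) = 2*sqrt(3)
Combine: (-12 + 12 + 8 + 2)·sqrt(3) = 10*sqrt(3)

10*sqrt(3)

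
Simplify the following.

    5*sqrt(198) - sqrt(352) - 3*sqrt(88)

5*sqrt(22)

5*sqrt(198) = 15*sqrt(22); sqrt(352) = 4*sqrt(22); 3*sqrt(88) = 6*sqrt(22)
Combine: (15 - 4 - 6)·sqrt(22) = 5*sqrt(22)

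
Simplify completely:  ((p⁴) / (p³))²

p²

Inside the bracket: p¹
Raise to the power 2: p²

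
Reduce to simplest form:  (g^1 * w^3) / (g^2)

w^3/g

Quotient: (g^-1) * w^3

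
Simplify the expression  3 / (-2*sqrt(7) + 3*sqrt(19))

(6*sqrt(7) + 9*sqrt(19))/143

Multiply numerator and denominator by 2*sqrt(7) + 3*sqrt(19).
Denominator becomes 143; numerator becomes 6*sqrt(7) + 9*sqrt(19).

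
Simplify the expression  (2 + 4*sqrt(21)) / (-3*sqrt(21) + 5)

Multiply numerator and denominator by 5 + 3*sqrt(21).
Denominator becomes -164; numerator becomes 26*sqrt(21) + 262.

(-131 - 13*sqrt(21))/82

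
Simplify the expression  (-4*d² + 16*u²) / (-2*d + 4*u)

2*d + 4*u

Factor (4*u)^2 - (2*d)^2 and cancel (-2*d + 4*u).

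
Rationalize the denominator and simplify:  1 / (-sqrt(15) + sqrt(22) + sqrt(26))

(-33*sqrt(15) + 11*sqrt(26) + 19*sqrt(22) + 4*sqrt(2145))/1199

Group as (sqrt(22) + sqrt(26)) - sqrt(15); multiply by (sqrt(22) + sqrt(26)) + sqrt(15), then rationalise the remaining surd.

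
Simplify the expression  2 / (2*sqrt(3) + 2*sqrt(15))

Multiply numerator and denominator by -2*sqrt(15) + 2*sqrt(3).
Denominator becomes -48; numerator becomes -4*sqrt(15) + 4*sqrt(3).

(-sqrt(3) + sqrt(15))/12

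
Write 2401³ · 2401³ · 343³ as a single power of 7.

2401³ = 7^12; 2401³ = 7^12; 343³ = 7^9
Combine exponents: 7^33

7^33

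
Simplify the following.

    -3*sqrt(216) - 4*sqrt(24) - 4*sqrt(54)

3*sqrt(216) = 18*sqrt(6); 4*sqrt(24) = 8*sqrt(6); 4*sqrt(54) = 12*sqrt(6)
Combine: (-18 - 8 - 12)·sqrt(6) = -38*sqrt(6)

-38*sqrt(6)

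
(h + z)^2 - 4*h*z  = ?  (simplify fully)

After expansion: h^2 - 2*h*z + z^2 — a perfect-square trinomial.

(h - z)^2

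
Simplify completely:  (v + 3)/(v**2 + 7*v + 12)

1/(v + 4)

Factor: v**2 + 7*v + 12 = (v + 3)*(v + 4)
Cancel the common factor (v + 3).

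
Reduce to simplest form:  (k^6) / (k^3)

Quotient: k^3

k^3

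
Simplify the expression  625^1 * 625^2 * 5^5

5^17

625^1 = 5^4; 625^2 = 5^8; 5^5 = 5^5
Combine exponents: 5^17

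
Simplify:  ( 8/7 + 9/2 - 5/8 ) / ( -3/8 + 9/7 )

281/51

Numerator: 8/7 + 9/2 - 5/8 = 281/56
Denominator: -3/8 + 9/7 = 51/56
Divide: (281/56) · (56/51) = 281/51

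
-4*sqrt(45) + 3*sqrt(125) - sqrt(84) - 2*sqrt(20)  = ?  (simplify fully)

-2*sqrt(21) - sqrt(5)

4*sqrt(45) = 12*sqrt(5); 3*sqrt(125) = 15*sqrt(5); sqrt(84) = 2*sqrt(21); 2*sqrt(20) = 4*sqrt(5)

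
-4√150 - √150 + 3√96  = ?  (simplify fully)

-13*√6

4√150 = 20*√6; √150 = 5*√6; 3√96 = 12*√6
Combine: (-20 - 5 + 12)·√6 = -13*√6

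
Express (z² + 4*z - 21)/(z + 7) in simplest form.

z - 3

Factor: z² + 4*z - 21 = (z + 7)·(z - 3)
Cancel the common factor (z + 7).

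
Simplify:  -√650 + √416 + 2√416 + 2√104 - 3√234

√650 = 5*√26; √416 = 4*√26; 2√416 = 8*√26; 2√104 = 4*√26; 3√234 = 9*√26
Combine: (-5 + 4 + 8 + 4 - 9)·√26 = 2*√26

2*√26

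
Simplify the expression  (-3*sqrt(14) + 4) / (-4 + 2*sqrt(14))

(-17 - sqrt(14))/10

Multiply numerator and denominator by -2*sqrt(14) - 4.
Denominator becomes -40; numerator becomes 4*sqrt(14) + 68.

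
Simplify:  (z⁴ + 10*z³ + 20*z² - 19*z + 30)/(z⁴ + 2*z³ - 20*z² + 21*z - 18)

(z + 5)/(z - 3)

Factor: z⁴ + 10*z³ + 20*z² - 19*z + 30 = (z + 6)·(z + 5)·(z² - z + 1);  z⁴ + 2*z³ - 20*z² + 21*z - 18 = (z² - z + 1)·(z - 3)·(z + 6)
Cancel the common factors (z² - z + 1), (z + 6).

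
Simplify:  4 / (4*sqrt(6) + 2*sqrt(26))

-2*sqrt(6) + sqrt(26)

Multiply numerator and denominator by -4*sqrt(6) + 2*sqrt(26).
Denominator becomes 8; numerator becomes -16*sqrt(6) + 8*sqrt(26).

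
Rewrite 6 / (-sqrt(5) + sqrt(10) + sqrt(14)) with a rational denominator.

Group as (sqrt(10) + sqrt(14)) - sqrt(5); multiply by (sqrt(10) + sqrt(14)) + sqrt(5), then rationalise the remaining surd.

(-114*sqrt(5) + 6*sqrt(14) + 54*sqrt(10) + 120*sqrt(7))/199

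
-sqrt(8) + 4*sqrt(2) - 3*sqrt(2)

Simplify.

-sqrt(2)

sqrt(8) = 2*sqrt(2); 4*sqrt(2) = 4*sqrt(2); 3*sqrt(2) = 3*sqrt(2)
Combine: (-2 + 4 - 3)·sqrt(2) = -sqrt(2)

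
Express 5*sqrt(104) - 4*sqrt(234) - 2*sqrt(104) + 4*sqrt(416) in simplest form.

5*sqrt(104) = 10*sqrt(26); 4*sqrt(234) = 12*sqrt(26); 2*sqrt(104) = 4*sqrt(26); 4*sqrt(416) = 16*sqrt(26)
Combine: (10 - 12 - 4 + 16)·sqrt(26) = 10*sqrt(26)

10*sqrt(26)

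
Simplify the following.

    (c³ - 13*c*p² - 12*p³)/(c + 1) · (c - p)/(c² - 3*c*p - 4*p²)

Factor: c³ - 13*c*p² - 12*p³ = (c + 3*p)·(c - 4*p)·(c + p);  c² - 3*c*p - 4*p² = (c - 4*p)·(c + p)
Cancel the common factors (c + p), (c - 4*p).

(c² + 2*c*p - 3*p²)/(c + 1)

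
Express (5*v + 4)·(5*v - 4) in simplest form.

Product of conjugates: (P+Q)(P-Q) = P^2 - Q^2.

25*v² - 16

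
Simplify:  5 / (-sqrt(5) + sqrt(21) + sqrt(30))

Group as (sqrt(21) + sqrt(30)) - sqrt(5); multiply by (sqrt(21) + sqrt(30)) + sqrt(5), then rationalise the remaining surd.

(-115*sqrt(5) - 10*sqrt(30) + 35*sqrt(21) + 75*sqrt(14))/202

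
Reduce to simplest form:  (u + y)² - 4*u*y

Expand the square and combine the 4*u*y term.

(u - y)²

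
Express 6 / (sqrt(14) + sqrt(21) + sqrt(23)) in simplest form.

Group as (sqrt(14) + sqrt(21)) + sqrt(23); multiply by (sqrt(14) + sqrt(21)) - sqrt(23), then rationalise the remaining surd.

(-7*sqrt(138) + 6*sqrt(23) + 8*sqrt(21) + 15*sqrt(14))/86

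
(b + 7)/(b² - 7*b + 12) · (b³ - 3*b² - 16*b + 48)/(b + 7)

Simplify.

Factor: b² - 7*b + 12 = (b - 3)·(b - 4);  b³ - 3*b² - 16*b + 48 = (b + 4)·(b - 4)·(b - 3)
Cancel the common factors (b + 7), (b - 4), (b - 3).

b + 4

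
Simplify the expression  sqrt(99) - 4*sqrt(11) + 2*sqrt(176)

7*sqrt(11)

sqrt(99) = 3*sqrt(11); 4*sqrt(11) = 4*sqrt(11); 2*sqrt(176) = 8*sqrt(11)
Combine: (3 - 4 + 8)·sqrt(11) = 7*sqrt(11)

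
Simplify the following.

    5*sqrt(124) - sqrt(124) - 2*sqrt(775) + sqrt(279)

sqrt(31)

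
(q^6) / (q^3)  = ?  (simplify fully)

q^3

Quotient: q^3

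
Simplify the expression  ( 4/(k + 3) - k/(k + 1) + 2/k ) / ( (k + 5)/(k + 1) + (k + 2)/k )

Numerator: 4/(k + 3) - k/(k + 1) + 2/k = (-k³ + 3*k² + 12*k + 6)/(k³ + 4*k² + 3*k)
Denominator: (k + 5)/(k + 1) + (k + 2)/k = (2*k² + 8*k + 2)/(k² + k)
Divide: ((-k³ + 3*k² + 12*k + 6)/(k³ + 4*k² + 3*k)) · ((k² + k)/(2*k² + 8*k + 2)) = (-k³ + 3*k² + 12*k + 6)/(2*k³ + 14*k² + 26*k + 6)

(-k³ + 3*k² + 12*k + 6)/(2*k³ + 14*k² + 26*k + 6)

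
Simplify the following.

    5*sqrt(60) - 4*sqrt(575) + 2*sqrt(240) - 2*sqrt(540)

-20*sqrt(23) + 6*sqrt(15)

5*sqrt(60) = 10*sqrt(15); 4*sqrt(575) = 20*sqrt(23); 2*sqrt(240) = 8*sqrt(15); 2*sqrt(540) = 12*sqrt(15)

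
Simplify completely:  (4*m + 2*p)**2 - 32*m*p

4*(2*m - p)**2

After expansion: 16*m**2 - 16*m*p + 4*p**2 — a perfect-square trinomial.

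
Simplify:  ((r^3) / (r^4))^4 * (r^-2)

Inside the bracket: (r^-1)
Raise to the power 4: (r^-4)
Multiply by (r^-2): add exponents.

r^(-6)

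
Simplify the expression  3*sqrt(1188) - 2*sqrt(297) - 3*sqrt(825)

3*sqrt(1188) = 18*sqrt(33); 2*sqrt(297) = 6*sqrt(33); 3*sqrt(825) = 15*sqrt(33)
Combine: (18 - 6 - 15)·sqrt(33) = -3*sqrt(33)

-3*sqrt(33)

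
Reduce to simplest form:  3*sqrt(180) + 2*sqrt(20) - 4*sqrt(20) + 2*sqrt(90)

3*sqrt(180) = 18*sqrt(5); 2*sqrt(20) = 4*sqrt(5); 4*sqrt(20) = 8*sqrt(5); 2*sqrt(90) = 6*sqrt(10)

6*sqrt(10) + 14*sqrt(5)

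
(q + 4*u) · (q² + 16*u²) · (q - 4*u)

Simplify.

q⁴ - 256*u⁴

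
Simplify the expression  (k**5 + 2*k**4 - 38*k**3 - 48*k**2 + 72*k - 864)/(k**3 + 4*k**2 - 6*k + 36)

Factor: k**5 + 2*k**4 - 38*k**3 - 48*k**2 + 72*k - 864 = (k - 6)*(k + 4)*(k**2 - 2*k + 6)*(k + 6);  k**3 + 4*k**2 - 6*k + 36 = (k + 6)*(k**2 - 2*k + 6)
Cancel the common factors (k**2 - 2*k + 6), (k + 6).

k**2 - 2*k - 24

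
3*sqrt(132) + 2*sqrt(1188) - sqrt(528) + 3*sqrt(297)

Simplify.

3*sqrt(132) = 6*sqrt(33); 2*sqrt(1188) = 12*sqrt(33); sqrt(528) = 4*sqrt(33); 3*sqrt(297) = 9*sqrt(33)
Combine: (6 + 12 - 4 + 9)·sqrt(33) = 23*sqrt(33)

23*sqrt(33)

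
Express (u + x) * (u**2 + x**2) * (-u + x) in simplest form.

Pair the conjugate factors: (x+u)(x-u) = -u**2 + x**2, then repeat with the next factor.

-u**4 + x**4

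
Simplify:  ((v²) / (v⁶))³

v^(-12)

Inside the bracket: (v^-4)
Raise to the power 3: (v^-12)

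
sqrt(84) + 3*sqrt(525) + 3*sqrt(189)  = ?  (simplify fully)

26*sqrt(21)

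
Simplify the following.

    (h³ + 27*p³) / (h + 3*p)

Factor as (a+b)(a^2-ab+b^2) with a=h, b=(3*p).

h² - 3*h*p + 9*p²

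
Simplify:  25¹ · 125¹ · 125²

5^11

25¹ = 5^2; 125¹ = 5^3; 125² = 5^6
Combine exponents: 5^11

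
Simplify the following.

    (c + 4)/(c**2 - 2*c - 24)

Factor: c**2 - 2*c - 24 = (c + 4)*(c - 6)
Cancel the common factor (c + 4).

1/(c - 6)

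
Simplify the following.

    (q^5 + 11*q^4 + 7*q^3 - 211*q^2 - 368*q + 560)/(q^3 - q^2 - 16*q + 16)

Factor: q^5 + 11*q^4 + 7*q^3 - 211*q^2 - 368*q + 560 = (q + 7)*(q + 5)*(q - 4)*(q + 4)*(q - 1);  q^3 - q^2 - 16*q + 16 = (q + 4)*(q - 1)*(q - 4)
Cancel the common factors (q - 4), (q + 4), (q - 1).

q^2 + 12*q + 35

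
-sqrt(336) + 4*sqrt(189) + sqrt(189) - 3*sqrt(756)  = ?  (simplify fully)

-7*sqrt(21)

sqrt(336) = 4*sqrt(21); 4*sqrt(189) = 12*sqrt(21); sqrt(189) = 3*sqrt(21); 3*sqrt(756) = 18*sqrt(21)
Combine: (-4 + 12 + 3 - 18)·sqrt(21) = -7*sqrt(21)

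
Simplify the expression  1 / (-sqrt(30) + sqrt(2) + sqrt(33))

Group as (sqrt(2) + sqrt(33)) - sqrt(30); multiply by (sqrt(2) + sqrt(33)) + sqrt(30), then rationalise the remaining surd.

(-5*sqrt(30) - sqrt(33) + 61*sqrt(2) + 12*sqrt(55))/239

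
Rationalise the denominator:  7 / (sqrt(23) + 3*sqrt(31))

Multiply numerator and denominator by -sqrt(23) + 3*sqrt(31).
Denominator becomes 256; numerator becomes -7*sqrt(23) + 21*sqrt(31).

(-7*sqrt(23) + 21*sqrt(31))/256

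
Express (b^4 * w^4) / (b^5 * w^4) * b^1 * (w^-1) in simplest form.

1/w

Quotient: (b^-1)
Multiply by b^1 * (w^-1): add exponents.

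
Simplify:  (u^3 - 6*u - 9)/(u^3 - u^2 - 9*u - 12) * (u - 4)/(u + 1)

(u - 3)/(u + 1)

Factor: u^3 - 6*u - 9 = (u - 3)*(u^2 + 3*u + 3);  u^3 - u^2 - 9*u - 12 = (u - 4)*(u^2 + 3*u + 3)
Cancel the common factors (u^2 + 3*u + 3), (u - 4).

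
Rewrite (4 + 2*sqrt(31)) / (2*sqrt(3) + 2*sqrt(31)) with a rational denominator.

(-sqrt(93) - 2*sqrt(3) + 2*sqrt(31) + 31)/28

Multiply numerator and denominator by -2*sqrt(3) + 2*sqrt(31).
Denominator becomes 112; numerator becomes -4*sqrt(93) - 8*sqrt(3) + 8*sqrt(31) + 124.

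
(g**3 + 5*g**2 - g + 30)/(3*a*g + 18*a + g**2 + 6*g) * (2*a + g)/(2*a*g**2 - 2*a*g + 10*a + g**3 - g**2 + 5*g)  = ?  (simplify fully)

1/(3*a + g)

Factor: g**3 + 5*g**2 - g + 30 = (g**2 - g + 5)*(g + 6);  3*a*g + 18*a + g**2 + 6*g = (g + 6)*(3*a + g);  2*a*g**2 - 2*a*g + 10*a + g**3 - g**2 + 5*g = (2*a + g)*(g**2 - g + 5)
Cancel the common factors (g**2 - g + 5), (g + 6), (2*a + g).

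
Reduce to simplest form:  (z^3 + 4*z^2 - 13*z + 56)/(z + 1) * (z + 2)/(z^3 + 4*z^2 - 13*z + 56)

(z + 2)/(z + 1)

Factor: z^3 + 4*z^2 - 13*z + 56 = (z^2 - 3*z + 8)*(z + 7);  z^3 + 4*z^2 - 13*z + 56 = (z + 7)*(z^2 - 3*z + 8)
Cancel the common factors (z^2 - 3*z + 8), (z + 7).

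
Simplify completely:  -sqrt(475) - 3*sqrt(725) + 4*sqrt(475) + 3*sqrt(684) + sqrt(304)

-15*sqrt(29) + 37*sqrt(19)

sqrt(475) = 5*sqrt(19); 3*sqrt(725) = 15*sqrt(29); 4*sqrt(475) = 20*sqrt(19); 3*sqrt(684) = 18*sqrt(19); sqrt(304) = 4*sqrt(19)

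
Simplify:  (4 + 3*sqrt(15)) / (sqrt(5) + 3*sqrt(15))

(-15*sqrt(3) - 4*sqrt(5) + 12*sqrt(15) + 135)/130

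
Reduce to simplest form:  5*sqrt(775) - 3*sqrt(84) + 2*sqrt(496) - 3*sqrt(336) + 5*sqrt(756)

5*sqrt(775) = 25*sqrt(31); 3*sqrt(84) = 6*sqrt(21); 2*sqrt(496) = 8*sqrt(31); 3*sqrt(336) = 12*sqrt(21); 5*sqrt(756) = 30*sqrt(21)

12*sqrt(21) + 33*sqrt(31)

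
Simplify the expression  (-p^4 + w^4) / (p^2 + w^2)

Factor w^4 - p^4 and cancel (p^2 + w^2).

-p^2 + w^2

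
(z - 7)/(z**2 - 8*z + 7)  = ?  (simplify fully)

Factor: z**2 - 8*z + 7 = (z - 1)*(z - 7)
Cancel the common factor (z - 7).

1/(z - 1)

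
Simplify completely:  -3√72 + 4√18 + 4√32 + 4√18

22*√2

3√72 = 18*√2; 4√18 = 12*√2; 4√32 = 16*√2; 4√18 = 12*√2
Combine: (-18 + 12 + 16 + 12)·√2 = 22*√2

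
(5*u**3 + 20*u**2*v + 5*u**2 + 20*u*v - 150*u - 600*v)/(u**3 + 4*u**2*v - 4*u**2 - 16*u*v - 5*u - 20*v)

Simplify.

(5*u + 30)/(u + 1)

Factor: 5*u**3 + 20*u**2*v + 5*u**2 + 20*u*v - 150*u - 600*v = 5*(u + 4*v)*(u - 5)*(u + 6);  u**3 + 4*u**2*v - 4*u**2 - 16*u*v - 5*u - 20*v = (u - 5)*(u + 4*v)*(u + 1)
Cancel the common factors (u + 4*v), (u - 5).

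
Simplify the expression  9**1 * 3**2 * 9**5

3**14

9**1 = 3**2; 3**2 = 3**2; 9**5 = 3**10
Combine exponents: 3**14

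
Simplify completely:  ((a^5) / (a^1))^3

Inside the bracket: a^4
Raise to the power 3: a^12

a^12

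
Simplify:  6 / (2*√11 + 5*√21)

(-12*√11 + 30*√21)/481

Multiply numerator and denominator by -5*√21 + 2*√11.
Denominator becomes -481; numerator becomes -30*√21 + 12*√11.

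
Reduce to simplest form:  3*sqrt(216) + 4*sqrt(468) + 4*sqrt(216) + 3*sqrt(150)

24*sqrt(13) + 57*sqrt(6)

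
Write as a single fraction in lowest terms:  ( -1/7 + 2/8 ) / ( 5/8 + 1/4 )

6/49

Numerator: -1/7 + 2/8 = 3/28
Denominator: 5/8 + 1/4 = 7/8
Divide: (3/28) · (8/7) = 6/49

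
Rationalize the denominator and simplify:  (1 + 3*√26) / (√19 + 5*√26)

(-3*√494 - √19 + 5*√26 + 390)/631

Multiply numerator and denominator by -√19 + 5*√26.
Denominator becomes 631; numerator becomes -3*√494 - √19 + 5*√26 + 390.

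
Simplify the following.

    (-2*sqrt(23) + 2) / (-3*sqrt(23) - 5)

(-8*sqrt(23) + 74)/91

Multiply numerator and denominator by -5 + 3*sqrt(23).
Denominator becomes -182; numerator becomes -148 + 16*sqrt(23).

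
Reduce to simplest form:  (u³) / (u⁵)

Quotient: (u^-2)

u^(-2)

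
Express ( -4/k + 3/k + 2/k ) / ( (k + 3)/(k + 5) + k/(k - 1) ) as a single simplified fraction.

Numerator: -4/k + 3/k + 2/k = 1/k
Denominator: (k + 3)/(k + 5) + k/(k - 1) = (2*k^2 + 7*k - 3)/(k^2 + 4*k - 5)
Divide: (1/k) · ((k^2 + 4*k - 5)/(2*k^2 + 7*k - 3)) = (k^2 + 4*k - 5)/(2*k^3 + 7*k^2 - 3*k)

(k^2 + 4*k - 5)/(2*k^3 + 7*k^2 - 3*k)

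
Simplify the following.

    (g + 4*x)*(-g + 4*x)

(4*x)^2 - (g)^2 = -g^2 + 16*x^2.

-g^2 + 16*x^2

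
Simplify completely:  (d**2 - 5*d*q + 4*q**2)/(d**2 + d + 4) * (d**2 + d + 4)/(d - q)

d - 4*q

Factor: d**2 - 5*d*q + 4*q**2 = (d - q)*(d - 4*q)
Cancel the common factors (d**2 + d + 4), (d - q).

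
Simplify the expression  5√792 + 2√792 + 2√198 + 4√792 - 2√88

5√792 = 30*√22; 2√792 = 12*√22; 2√198 = 6*√22; 4√792 = 24*√22; 2√88 = 4*√22
Combine: (30 + 12 + 6 + 24 - 4)·√22 = 68*√22

68*√22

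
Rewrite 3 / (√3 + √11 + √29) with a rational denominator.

(-21*√11 - 37*√3 + 2*√957 + 15*√29)/31

Group as (√3 + √11) + √29; multiply by (√3 + √11) - √29, then rationalise the remaining surd.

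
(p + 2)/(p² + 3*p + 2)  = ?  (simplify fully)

1/(p + 1)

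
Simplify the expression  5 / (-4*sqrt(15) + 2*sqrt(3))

(-10*sqrt(15) - 5*sqrt(3))/114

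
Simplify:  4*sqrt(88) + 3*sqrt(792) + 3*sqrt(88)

4*sqrt(88) = 8*sqrt(22); 3*sqrt(792) = 18*sqrt(22); 3*sqrt(88) = 6*sqrt(22)
Combine: (8 + 18 + 6)·sqrt(22) = 32*sqrt(22)

32*sqrt(22)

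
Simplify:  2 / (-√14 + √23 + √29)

Group as (√23 + √29) - √14; multiply by (√23 + √29) + √14, then rationalise the remaining surd.

(-19*√14 + 4*√29 + 10*√23 + √9338)/306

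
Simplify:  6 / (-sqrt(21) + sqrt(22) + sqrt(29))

Group as (sqrt(22) + sqrt(29)) - sqrt(21); multiply by (sqrt(22) + sqrt(29)) + sqrt(21), then rationalise the remaining surd.

(-45*sqrt(21) + 21*sqrt(29) + 42*sqrt(22) + 3*sqrt(13398))/413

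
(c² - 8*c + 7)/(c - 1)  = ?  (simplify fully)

c - 7

Factor: c² - 8*c + 7 = (c - 1)·(c - 7)
Cancel the common factor (c - 1).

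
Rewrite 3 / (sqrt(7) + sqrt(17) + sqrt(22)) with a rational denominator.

(-3*sqrt(2618) + 3*sqrt(22) + 18*sqrt(17) + 48*sqrt(7))/236

Group as (sqrt(7) + sqrt(22)) + sqrt(17); multiply by (sqrt(7) + sqrt(22)) - sqrt(17), then rationalise the remaining surd.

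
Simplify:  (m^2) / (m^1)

m

Quotient: m^1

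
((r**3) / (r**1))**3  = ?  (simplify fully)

r**6

Inside the bracket: r**2
Raise to the power 3: r**6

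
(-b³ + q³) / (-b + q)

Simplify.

b² + b*q + q²

Factor as (a-b)(a^2+ab+b^2) with a=q, b=b.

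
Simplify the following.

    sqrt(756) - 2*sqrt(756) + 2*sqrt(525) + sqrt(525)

sqrt(756) = 6*sqrt(21); 2*sqrt(756) = 12*sqrt(21); 2*sqrt(525) = 10*sqrt(21); sqrt(525) = 5*sqrt(21)
Combine: (6 - 12 + 10 + 5)·sqrt(21) = 9*sqrt(21)

9*sqrt(21)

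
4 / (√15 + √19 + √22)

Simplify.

Group as (√15 + √19) + √22; multiply by (√15 + √19) - √22, then rationalise the remaining surd.

(-2*√6270 + 12*√22 + 18*√19 + 26*√15)/249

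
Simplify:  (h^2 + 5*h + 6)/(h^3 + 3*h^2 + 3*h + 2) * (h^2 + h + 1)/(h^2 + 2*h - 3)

1/(h - 1)

Factor: h^2 + 5*h + 6 = (h + 3)*(h + 2);  h^3 + 3*h^2 + 3*h + 2 = (h + 2)*(h^2 + h + 1);  h^2 + 2*h - 3 = (h - 1)*(h + 3)
Cancel the common factors (h^2 + h + 1), (h + 2), (h + 3).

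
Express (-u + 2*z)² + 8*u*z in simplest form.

(u + 2*z)²

Expand the square and combine the 8*u*z term.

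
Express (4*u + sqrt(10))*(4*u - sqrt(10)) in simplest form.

Difference of squares with P = 4*u, Q = sqrt(10).

16*u^2 - 10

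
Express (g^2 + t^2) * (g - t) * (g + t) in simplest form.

Telescope via difference of squares: (g+t)(g-t) = g^2 - t^2, then repeat with the next factor.

g^4 - t^4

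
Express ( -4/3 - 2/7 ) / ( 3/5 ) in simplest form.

Numerator: -4/3 - 2/7 = -34/21
Denominator: 3/5 = 3/5
Divide: (-34/21) · (5/3) = -170/63

-170/63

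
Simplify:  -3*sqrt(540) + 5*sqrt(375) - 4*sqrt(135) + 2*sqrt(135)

sqrt(15)

3*sqrt(540) = 18*sqrt(15); 5*sqrt(375) = 25*sqrt(15); 4*sqrt(135) = 12*sqrt(15); 2*sqrt(135) = 6*sqrt(15)
Combine: (-18 + 25 - 12 + 6)·sqrt(15) = sqrt(15)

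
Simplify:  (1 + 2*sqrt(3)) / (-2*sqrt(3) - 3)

Multiply numerator and denominator by -3 + 2*sqrt(3).
Denominator becomes -3; numerator becomes -4*sqrt(3) + 9.

(-9 + 4*sqrt(3))/3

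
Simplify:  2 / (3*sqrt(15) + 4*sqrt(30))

(-6*sqrt(15) + 8*sqrt(30))/345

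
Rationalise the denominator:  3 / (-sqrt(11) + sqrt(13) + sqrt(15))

(-51*sqrt(11) + 27*sqrt(15) + 39*sqrt(13) + 6*sqrt(2145))/491

Group as (sqrt(13) + sqrt(15)) - sqrt(11); multiply by (sqrt(13) + sqrt(15)) + sqrt(11), then rationalise the remaining surd.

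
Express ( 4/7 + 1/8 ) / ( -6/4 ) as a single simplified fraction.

-13/28

Numerator: 4/7 + 1/8 = 39/56
Denominator: -6/4 = -3/2
Divide: (39/56) · (-2/3) = -13/28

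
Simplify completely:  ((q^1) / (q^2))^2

q^(-2)

Inside the bracket: (q^-1)
Raise to the power 2: (q^-2)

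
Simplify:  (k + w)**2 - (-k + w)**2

4*k*w

Write as f(w,k) - f(w,-k) and expand.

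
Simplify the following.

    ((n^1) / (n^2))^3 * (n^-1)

Inside the bracket: (n^-1)
Raise to the power 3: (n^-3)
Multiply by (n^-1): add exponents.

n^(-4)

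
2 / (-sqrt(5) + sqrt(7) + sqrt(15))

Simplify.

Group as (sqrt(7) + sqrt(15)) - sqrt(5); multiply by (sqrt(7) + sqrt(15)) + sqrt(5), then rationalise the remaining surd.

(-34*sqrt(5) - 6*sqrt(15) + 26*sqrt(7) + 20*sqrt(21))/131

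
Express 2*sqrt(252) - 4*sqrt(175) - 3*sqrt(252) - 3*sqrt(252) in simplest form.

-44*sqrt(7)

2*sqrt(252) = 12*sqrt(7); 4*sqrt(175) = 20*sqrt(7); 3*sqrt(252) = 18*sqrt(7); 3*sqrt(252) = 18*sqrt(7)
Combine: (12 - 20 - 18 - 18)·sqrt(7) = -44*sqrt(7)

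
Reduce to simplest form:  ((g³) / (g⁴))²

Inside the bracket: (g^-1)
Raise to the power 2: (g^-2)

g^(-2)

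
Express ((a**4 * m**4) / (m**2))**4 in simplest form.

Inside the bracket: a**4 * m**2
Raise to the power 4: a**16 * m**8

a**16*m**8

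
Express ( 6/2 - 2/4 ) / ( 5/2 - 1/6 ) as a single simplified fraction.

Numerator: 6/2 - 2/4 = 5/2
Denominator: 5/2 - 1/6 = 7/3
Divide: (5/2) · (3/7) = 15/14

15/14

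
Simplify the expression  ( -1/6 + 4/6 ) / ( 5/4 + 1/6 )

6/17

Numerator: -1/6 + 4/6 = 1/2
Denominator: 5/4 + 1/6 = 17/12
Divide: (1/2) · (12/17) = 6/17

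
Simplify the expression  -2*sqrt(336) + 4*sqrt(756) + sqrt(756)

2*sqrt(336) = 8*sqrt(21); 4*sqrt(756) = 24*sqrt(21); sqrt(756) = 6*sqrt(21)
Combine: (-8 + 24 + 6)·sqrt(21) = 22*sqrt(21)

22*sqrt(21)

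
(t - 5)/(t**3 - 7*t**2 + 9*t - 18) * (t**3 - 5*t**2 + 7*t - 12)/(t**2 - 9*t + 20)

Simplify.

Factor: t**3 - 7*t**2 + 9*t - 18 = (t - 6)*(t**2 - t + 3);  t**3 - 5*t**2 + 7*t - 12 = (t**2 - t + 3)*(t - 4);  t**2 - 9*t + 20 = (t - 4)*(t - 5)
Cancel the common factors (t**2 - t + 3), (t - 5), (t - 4).

1/(t - 6)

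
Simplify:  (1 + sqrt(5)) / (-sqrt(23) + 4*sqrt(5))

Multiply numerator and denominator by sqrt(23) + 4*sqrt(5).
Denominator becomes 57; numerator becomes sqrt(23) + 4*sqrt(5) + sqrt(115) + 20.

(sqrt(23) + 4*sqrt(5) + sqrt(115) + 20)/57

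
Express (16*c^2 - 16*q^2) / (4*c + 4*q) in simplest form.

4*c - 4*q

Factor (4*c)^2 - (4*q)^2 and cancel (4*c + 4*q).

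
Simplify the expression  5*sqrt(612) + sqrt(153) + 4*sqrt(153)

45*sqrt(17)

5*sqrt(612) = 30*sqrt(17); sqrt(153) = 3*sqrt(17); 4*sqrt(153) = 12*sqrt(17)
Combine: (30 + 3 + 12)·sqrt(17) = 45*sqrt(17)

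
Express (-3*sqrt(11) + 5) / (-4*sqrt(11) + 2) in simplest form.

Multiply numerator and denominator by 2 + 4*sqrt(11).
Denominator becomes -172; numerator becomes -122 + 14*sqrt(11).

(-7*sqrt(11) + 61)/86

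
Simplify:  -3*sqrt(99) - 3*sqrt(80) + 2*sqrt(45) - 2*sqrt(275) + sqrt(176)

-15*sqrt(11) - 6*sqrt(5)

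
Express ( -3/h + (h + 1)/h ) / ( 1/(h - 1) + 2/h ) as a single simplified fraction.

(h^2 - 3*h + 2)/(3*h - 2)

Numerator: -3/h + (h + 1)/h = (h - 2)/h
Denominator: 1/(h - 1) + 2/h = (3*h - 2)/(h^2 - h)
Divide: ((h - 2)/h) · ((h^2 - h)/(3*h - 2)) = (h^2 - 3*h + 2)/(3*h - 2)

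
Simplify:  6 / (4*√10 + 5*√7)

Multiply numerator and denominator by -5*√7 + 4*√10.
Denominator becomes -15; numerator becomes -30*√7 + 24*√10.

(-8*√10 + 10*√7)/5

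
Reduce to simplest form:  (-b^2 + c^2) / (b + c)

-b + c

-b^2 + c^2 factors as -(b - c)*(b + c).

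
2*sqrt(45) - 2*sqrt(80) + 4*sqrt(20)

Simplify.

6*sqrt(5)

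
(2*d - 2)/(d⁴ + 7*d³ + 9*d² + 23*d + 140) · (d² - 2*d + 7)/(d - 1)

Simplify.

Factor: 2*d - 2 = 2·(d - 1);  d⁴ + 7*d³ + 9*d² + 23*d + 140 = (d² - 2*d + 7)·(d + 4)·(d + 5)
Cancel the common factors (d² - 2*d + 7), (d - 1).

2/(d² + 9*d + 20)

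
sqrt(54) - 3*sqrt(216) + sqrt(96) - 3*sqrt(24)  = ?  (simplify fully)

-17*sqrt(6)

sqrt(54) = 3*sqrt(6); 3*sqrt(216) = 18*sqrt(6); sqrt(96) = 4*sqrt(6); 3*sqrt(24) = 6*sqrt(6)
Combine: (3 - 18 + 4 - 6)·sqrt(6) = -17*sqrt(6)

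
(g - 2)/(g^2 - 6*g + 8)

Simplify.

1/(g - 4)

Factor: g^2 - 6*g + 8 = (g - 4)*(g - 2)
Cancel the common factor (g - 2).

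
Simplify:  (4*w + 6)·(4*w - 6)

16*w² - 36

(4*w)^2 - (6)^2 = 16*w² - 36.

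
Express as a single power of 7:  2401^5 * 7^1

2401^5 = 7^20; 7^1 = 7^1
Combine exponents: 7^21

7^21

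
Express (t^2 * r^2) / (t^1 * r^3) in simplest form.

t/r

Quotient: t^1 * (r^-1)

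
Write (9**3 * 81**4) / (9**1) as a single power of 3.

3**20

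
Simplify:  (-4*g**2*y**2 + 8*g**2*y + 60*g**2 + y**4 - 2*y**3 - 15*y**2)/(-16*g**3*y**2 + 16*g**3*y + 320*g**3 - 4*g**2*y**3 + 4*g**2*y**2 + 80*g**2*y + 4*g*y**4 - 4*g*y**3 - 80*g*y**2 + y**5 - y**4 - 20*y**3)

Factor: -4*g**2*y**2 + 8*g**2*y + 60*g**2 + y**4 - 2*y**3 - 15*y**2 = (-2*g + y)*(y + 3)*(2*g + y)*(y - 5);  -16*g**3*y**2 + 16*g**3*y + 320*g**3 - 4*g**2*y**3 + 4*g**2*y**2 + 80*g**2*y + 4*g*y**4 - 4*g*y**3 - 80*g*y**2 + y**5 - y**4 - 20*y**3 = (y + 4)*(-2*g + y)*(2*g + y)*(4*g + y)*(y - 5)
Cancel the common factors (y - 5), (-2*g + y), (2*g + y).

(y + 3)/(4*g*y + 16*g + y**2 + 4*y)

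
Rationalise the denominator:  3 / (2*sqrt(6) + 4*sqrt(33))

Multiply numerator and denominator by -2*sqrt(6) + 4*sqrt(33).
Denominator becomes 504; numerator becomes -6*sqrt(6) + 12*sqrt(33).

(-sqrt(6) + 2*sqrt(33))/84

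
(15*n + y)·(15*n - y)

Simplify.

225*n² - y²

Product of conjugates: (P+Q)(P-Q) = P^2 - Q^2.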